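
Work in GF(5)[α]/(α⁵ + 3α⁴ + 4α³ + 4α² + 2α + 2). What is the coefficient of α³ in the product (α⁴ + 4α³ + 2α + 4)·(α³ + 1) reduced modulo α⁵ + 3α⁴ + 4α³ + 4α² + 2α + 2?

Multiply in GF(5)[α]: (α⁴ + 4α³ + 2α + 4)·(α³ + 1) = α⁷ + 4α⁶ + 3α⁴ + 3α³ + 2α + 4.
Reduce using α⁵ ≡ 2α⁴ + α³ + α² + 3α + 3 (mod α⁵ + 3α⁴ + 4α³ + 4α² + 2α + 2).
Reduced: α⁴ + 4α² + 4α + 3.

0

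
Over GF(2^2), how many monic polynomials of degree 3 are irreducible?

20

Gauss's count: N_{4}(3) = (1/3) Σ_{d|3} μ(3/d)·4^d.
Divisors of 3: 1, 3; μ(3/d) for each: -1, 1.
Σ = − 4^1 + 4^3 = 60.
N = 60/3 = 20.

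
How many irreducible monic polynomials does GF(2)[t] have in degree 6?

Gauss's count: N_{2}(6) = (1/6) Σ_{d|6} μ(6/d)·2^d.
Divisors of 6: 1, 2, 3, 6; μ(6/d) for each: 1, -1, -1, 1.
Σ = 2^1 − 2^2 − 2^3 + 2^6 = 54.
N = 54/6 = 9.

9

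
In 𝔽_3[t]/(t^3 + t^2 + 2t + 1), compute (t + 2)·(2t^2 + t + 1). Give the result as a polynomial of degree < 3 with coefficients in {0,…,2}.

Multiply in 𝔽_3[t]: (t + 2)·(2t^2 + t + 1) = 2t^3 + 2t^2 + 2.
Reduce using t^3 ≡ 2t^2 + t + 2 (mod t^3 + t^2 + 2t + 1).
Reduced: 2t.

2t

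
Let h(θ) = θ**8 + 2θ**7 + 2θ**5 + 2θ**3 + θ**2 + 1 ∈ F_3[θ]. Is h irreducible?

Check for roots in F_3: h(0) = 1; h(1) = 0 → root; h(2) = 0 → root.
h(1) = 0, so (θ − 1) divides h(θ); h is reducible.

No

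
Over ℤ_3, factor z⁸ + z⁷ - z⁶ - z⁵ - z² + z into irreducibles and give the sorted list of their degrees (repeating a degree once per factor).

Write f(z) = z⁸ + z⁷ - z⁶ - z⁵ - z² + z.
Roots in ℤ_3: f(0) = 0 → root; f(1) = 0 → root; f(2) = 1.
Linear factors from roots: (z), (z - 1).
Complete factorization: f(z) = (z)·(z - 1)^2·(z² - z - 1)·(z³ + z² - 1).
Factor degrees with multiplicity: 1 + 1 + 1 + 2 + 3 = 8.

1, 1, 1, 2, 3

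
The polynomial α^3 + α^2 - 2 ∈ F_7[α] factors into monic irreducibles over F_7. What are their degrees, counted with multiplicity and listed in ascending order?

Write h(α) = α^3 + α^2 - 2.
Linear factors from roots: (α - 1).
Complete factorization: h(α) = (α - 1)·(α^2 + 2α + 2).
Factor degrees with multiplicity: 1 + 2 = 3.

1, 2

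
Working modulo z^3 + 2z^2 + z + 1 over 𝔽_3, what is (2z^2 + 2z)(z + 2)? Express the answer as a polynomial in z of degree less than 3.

Multiply in 𝔽_3[z]: (2z^2 + 2z)·(z + 2) = 2z^3 + z.
Reduce using z^3 ≡ z^2 + 2z + 2 (mod z^3 + 2z^2 + z + 1).
Reduced: 2z^2 + 2z + 1.

2z^2 + 2z + 1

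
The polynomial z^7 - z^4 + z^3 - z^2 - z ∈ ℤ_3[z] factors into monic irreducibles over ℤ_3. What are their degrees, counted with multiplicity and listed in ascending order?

1, 1, 1, 2, 2

Write h(z) = z^7 - z^4 + z^3 - z^2 - z.
Roots in ℤ_3: h(0) = 0 → root; h(1) = 2; h(2) = 0 → root.
Linear factors from roots: (z), (z + 1).
Complete factorization: h(z) = (z)·(z + 1)^2·(z^2 + 1)·(z^2 + z - 1).
Factor degrees with multiplicity: 1 + 1 + 1 + 2 + 2 = 7.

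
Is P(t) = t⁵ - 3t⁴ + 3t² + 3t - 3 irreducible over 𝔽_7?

No

Check for roots in 𝔽_7: P(0) = 4; P(1) = 1; P(2) = 6; P(3) = 5; P(4) = 5; P(5) = 0 → root; P(6) = 0 → root.
P(5) = 0, so (t − 5) divides P(t); P is reducible.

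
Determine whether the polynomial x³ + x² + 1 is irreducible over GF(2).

Yes

Write P(x) = x³ + x² + 1.
Check for roots in GF(2): P(0) = 1; P(1) = 1.
No roots. A degree-3 polynomial over a field with no linear factor is irreducible.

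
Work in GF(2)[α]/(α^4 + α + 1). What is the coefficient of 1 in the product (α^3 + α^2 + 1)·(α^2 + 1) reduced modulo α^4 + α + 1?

Multiply in GF(2)[α]: (α^3 + α^2 + 1)·(α^2 + 1) = α^5 + α^4 + α^3 + 1.
Reduce using α^4 ≡ α + 1 (mod α^4 + α + 1).
Reduced: α^3 + α^2.

0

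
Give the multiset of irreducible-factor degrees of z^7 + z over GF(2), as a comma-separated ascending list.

Write f(z) = z^7 + z.
Roots in GF(2): f(0) = 0 → root; f(1) = 0 → root.
Linear factors from roots: (z), (z + 1).
Complete factorization: f(z) = (z)·(z + 1)^2·(z^2 + z + 1)^2.
Factor degrees with multiplicity: 1 + 1 + 1 + 2 + 2 = 7.

1, 1, 1, 2, 2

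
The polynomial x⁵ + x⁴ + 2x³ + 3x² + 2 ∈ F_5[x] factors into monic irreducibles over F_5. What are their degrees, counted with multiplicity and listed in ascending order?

Write g(x) = x⁵ + x⁴ + 2x³ + 3x² + 2.
Roots in F_5: g(0) = 2; g(1) = 4; g(2) = 3; g(3) = 2; g(4) = 3.
Complete factorization: g(x) = (x² + 2)·(x³ + x² + 1).
Factor degrees with multiplicity: 2 + 3 = 5.

2, 3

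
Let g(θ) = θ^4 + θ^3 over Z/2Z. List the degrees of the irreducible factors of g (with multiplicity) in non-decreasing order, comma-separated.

1, 1, 1, 1

Roots in Z/2Z: g(0) = 0 → root; g(1) = 0 → root.
Linear factors from roots: (θ), (θ + 1).
Complete factorization: g(θ) = (θ + 1)·(θ)^3.
Factor degrees with multiplicity: 1 + 1 + 1 + 1 = 4.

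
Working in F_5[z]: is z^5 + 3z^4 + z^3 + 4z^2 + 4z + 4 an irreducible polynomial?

Write f(z) = z^5 + 3z^4 + z^3 + 4z^2 + 4z + 4.
Check for roots in F_5: f(0) = 4; f(1) = 2; f(2) = 1; f(3) = 0 → root; f(4) = 0 → root.
f(3) = 0, so (z − 3) divides f(z); f is reducible.

No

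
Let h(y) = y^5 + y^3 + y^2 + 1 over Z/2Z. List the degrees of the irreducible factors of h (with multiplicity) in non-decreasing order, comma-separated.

1, 1, 1, 2

Roots in Z/2Z: h(0) = 1; h(1) = 0 → root.
Linear factors from roots: (y + 1).
Complete factorization: h(y) = (y + 1)^3·(y^2 + y + 1).
Factor degrees with multiplicity: 1 + 1 + 1 + 2 = 5.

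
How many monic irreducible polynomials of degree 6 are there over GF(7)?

By the necklace-counting formula, N_7(6) = (1/6) Σ_{d|6} μ(6/d)·7^d.
Divisors of 6: 1, 2, 3, 6; μ(6/d) for each: 1, -1, -1, 1.
Σ = 7^1 − 7^2 − 7^3 + 7^6 = 117264.
N = 117264/6 = 19544.

19544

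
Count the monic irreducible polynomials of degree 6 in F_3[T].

116

x^(3^6) − x is the product of all monic irreducibles of degree dividing 6; Möbius inversion gives N = (1/6) Σ μ(6/d)·3^d.
Divisors of 6: 1, 2, 3, 6; μ(6/d) for each: 1, -1, -1, 1.
Σ = 3^1 − 3^2 − 3^3 + 3^6 = 696.
N = 696/6 = 116.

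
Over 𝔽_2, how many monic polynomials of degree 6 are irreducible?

9

The number of monic irreducibles of degree 6 over GF(2) is (1/6)·Σ_{d∣6} μ(6/d) 2^d.
Divisors of 6: 1, 2, 3, 6; μ(6/d) for each: 1, -1, -1, 1.
Σ = 2^1 − 2^2 − 2^3 + 2^6 = 54.
N = 54/6 = 9.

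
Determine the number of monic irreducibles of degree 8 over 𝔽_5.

48750

By the necklace-counting formula, N_5(8) = (1/8) Σ_{d|8} μ(8/d)·5^d.
Divisors of 8: 1, 2, 4, 8; μ(8/d) for each: 0, 0, -1, 1.
Σ = − 5^4 + 5^8 = 390000.
N = 390000/8 = 48750.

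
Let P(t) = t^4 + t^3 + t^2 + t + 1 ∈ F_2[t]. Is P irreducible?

Check for roots in F_2: P(0) = 1; P(1) = 1.
No roots, so no linear factors.
Monic irreducibles of degree 2 over GF(2): t^2 + t + 1.
None of them divide P (all give nonzero remainder).
No irreducible factor of degree ≤ 2 exists, so P is irreducible over GF(2).

Yes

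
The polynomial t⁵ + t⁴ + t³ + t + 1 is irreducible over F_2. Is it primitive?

Write f(t) = t⁵ + t⁴ + t³ + t + 1.
|GF(2^5)^×| = 2^5 − 1 = 31. Prime factorization: 31 = 31.
f is primitive ⇔ t has order 31 in GF(2)[t]/(f), i.e. t^(31/q) ≠ 1 for each prime q | 31.
t^(1) mod f = t.
None equal 1, so t has full order 31; f is primitive.

Yes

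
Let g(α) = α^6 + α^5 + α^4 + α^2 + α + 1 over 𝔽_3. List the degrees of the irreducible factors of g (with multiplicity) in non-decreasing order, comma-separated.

Roots in 𝔽_3: g(0) = 1; g(1) = 0 → root; g(2) = 2.
Linear factors from roots: (α - 1).
Complete factorization: g(α) = (α - 1)^2·(α^2 + α - 1)·(α^2 - α - 1).
Factor degrees with multiplicity: 1 + 1 + 2 + 2 = 6.

1, 1, 2, 2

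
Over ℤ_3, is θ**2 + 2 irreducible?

No

Write f(θ) = θ**2 + 2.
Check for roots in ℤ_3: f(0) = 2; f(1) = 0 → root; f(2) = 0 → root.
f(1) = 0, so (θ − 1) divides f(θ); f is reducible.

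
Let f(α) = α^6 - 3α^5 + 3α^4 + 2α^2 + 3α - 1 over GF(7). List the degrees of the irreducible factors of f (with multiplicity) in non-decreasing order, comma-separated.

Complete factorization: f(α) = (α^6 - 3α^5 + 3α^4 + 2α^2 + 3α - 1).
Factor degrees with multiplicity: 6 = 6.

6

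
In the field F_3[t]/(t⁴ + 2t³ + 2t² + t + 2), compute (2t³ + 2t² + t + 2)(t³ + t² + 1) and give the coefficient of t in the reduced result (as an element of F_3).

2

Multiply in F_3[t]: (2t³ + 2t² + t + 2)·(t³ + t² + 1) = 2t⁶ + t⁵ + 2t³ + t² + t + 2.
Reduce using t⁴ ≡ t³ + t² + 2t + 1 (mod t⁴ + 2t³ + 2t² + t + 2).
Reduced: 2t³ + 2t² + 2t + 1.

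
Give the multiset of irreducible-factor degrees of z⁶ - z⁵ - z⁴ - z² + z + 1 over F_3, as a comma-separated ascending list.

1, 1, 2, 2

Write h(z) = z⁶ - z⁵ - z⁴ - z² + z + 1.
Roots in F_3: h(0) = 1; h(1) = 0 → root; h(2) = 0 → root.
Linear factors from roots: (z - 1), (z + 1).
Complete factorization: h(z) = (z + 1)·(z - 1)·(z² + 1)·(z² - z - 1).
Factor degrees with multiplicity: 1 + 1 + 2 + 2 = 6.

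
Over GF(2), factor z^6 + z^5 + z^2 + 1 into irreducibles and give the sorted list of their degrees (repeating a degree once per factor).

Write f(z) = z^6 + z^5 + z^2 + 1.
Roots in GF(2): f(0) = 1; f(1) = 0 → root.
Linear factors from roots: (z + 1).
Complete factorization: f(z) = (z + 1)·(z^2 + z + 1)·(z^3 + z^2 + 1).
Factor degrees with multiplicity: 1 + 2 + 3 = 6.

1, 2, 3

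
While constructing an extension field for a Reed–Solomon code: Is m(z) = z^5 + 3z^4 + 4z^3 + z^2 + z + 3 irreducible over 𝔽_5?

Check for roots in 𝔽_5: m(0) = 3; m(1) = 3; m(2) = 1; m(3) = 4; m(4) = 1.
No roots, so no linear factors.
Degree-2 irreducible divisors: test the 10 monic irreducibles of degree 2 over GF(5).
None of them divide m (all give nonzero remainder).
No irreducible factor of degree ≤ 2 exists, so m is irreducible over GF(5).

Yes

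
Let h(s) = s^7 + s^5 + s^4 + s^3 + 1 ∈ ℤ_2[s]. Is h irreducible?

Check for roots in ℤ_2: h(0) = 1; h(1) = 1.
No roots, so no linear factors.
Monic irreducibles of degree 2 over GF(2): s^2 + s + 1.
None of them divide h (all give nonzero remainder).
Monic irreducibles of degree 3 over GF(2): s^3 + s + 1, s^3 + s^2 + 1.
None of them divide h (all give nonzero remainder).
No irreducible factor of degree ≤ 3 exists, so h is irreducible over GF(2).

Yes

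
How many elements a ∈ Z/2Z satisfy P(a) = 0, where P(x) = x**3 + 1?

1

Evaluate at each of the 2 elements of Z/2Z:
P(0) = 1; P(1) = 0 → root.
Roots: {1}.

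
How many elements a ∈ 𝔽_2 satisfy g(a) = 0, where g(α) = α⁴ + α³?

Evaluate at each of the 2 elements of 𝔽_2:
g(0) = 0 → root; g(1) = 0 → root.
Roots: {0, 1}.

2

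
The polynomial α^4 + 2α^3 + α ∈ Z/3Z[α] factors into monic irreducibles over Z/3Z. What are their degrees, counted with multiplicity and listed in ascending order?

1, 3

Write h(α) = α^4 + 2α^3 + α.
Roots in Z/3Z: h(0) = 0 → root; h(1) = 1; h(2) = 1.
Linear factors from roots: (α).
Complete factorization: h(α) = (α)·(α^3 + 2α^2 + 1).
Factor degrees with multiplicity: 1 + 3 = 4.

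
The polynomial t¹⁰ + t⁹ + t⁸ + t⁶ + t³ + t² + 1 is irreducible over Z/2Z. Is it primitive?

Yes

Write f(t) = t¹⁰ + t⁹ + t⁸ + t⁶ + t³ + t² + 1.
|GF(2^10)^×| = 2^10 − 1 = 1023. Prime factorization: 1023 = 3·11·31.
f is primitive ⇔ t has order 1023 in GF(2)[t]/(f), i.e. t^(1023/q) ≠ 1 for each prime q | 1023.
t^(341) mod f = t⁹ + t⁷ + t⁶ + t⁵.
t^(93) mod f = t⁸ + t⁷ + t⁵ + t² + 1.
t^(33) mod f = t⁷ + t⁶ + t².
None equal 1, so t has full order 1023; f is primitive.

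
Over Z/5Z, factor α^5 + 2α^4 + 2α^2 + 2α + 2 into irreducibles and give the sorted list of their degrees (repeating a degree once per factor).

5

Write h(α) = α^5 + 2α^4 + 2α^2 + 2α + 2.
Roots in Z/5Z: h(0) = 2; h(1) = 4; h(2) = 3; h(3) = 1; h(4) = 3.
Complete factorization: h(α) = (α^5 + 2α^4 + 2α^2 + 2α + 2).
Factor degrees with multiplicity: 5 = 5.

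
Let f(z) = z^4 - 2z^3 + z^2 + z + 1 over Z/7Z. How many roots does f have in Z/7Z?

Evaluate at each of the 7 elements of Z/7Z:
f(0) = 1; f(1) = 2; f(2) = 0 → root; f(3) = 5; f(4) = 2; f(5) = 0 → root; f(6) = 4.
Roots: {2, 5}.

2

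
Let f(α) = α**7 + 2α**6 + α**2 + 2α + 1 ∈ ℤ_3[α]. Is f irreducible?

Yes

Check for roots in ℤ_3: f(0) = 1; f(1) = 1; f(2) = 1.
No roots, so no linear factors.
Monic irreducibles of degree 2 over GF(3): α**2 + 1, α**2 + α + 2, α**2 + 2α + 2.
None of them divide f (all give nonzero remainder).
Degree-3 irreducible divisors: test the 8 monic irreducibles of degree 3 over GF(3).
None of them divide f (all give nonzero remainder).
No irreducible factor of degree ≤ 3 exists, so f is irreducible over GF(3).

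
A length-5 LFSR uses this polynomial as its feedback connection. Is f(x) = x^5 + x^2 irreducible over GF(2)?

Check for roots in GF(2): f(0) = 0 → root; f(1) = 0 → root.
f(0) = 0, so (x) divides f(x); f is reducible.

No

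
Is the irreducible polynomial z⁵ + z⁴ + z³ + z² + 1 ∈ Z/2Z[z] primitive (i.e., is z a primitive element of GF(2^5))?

Yes

Write f(z) = z⁵ + z⁴ + z³ + z² + 1.
|GF(2^5)^×| = 2^5 − 1 = 31. Prime factorization: 31 = 31.
f is primitive ⇔ z has order 31 in GF(2)[z]/(f), i.e. z^(31/q) ≠ 1 for each prime q | 31.
z^(1) mod f = z.
None equal 1, so z has full order 31; f is primitive.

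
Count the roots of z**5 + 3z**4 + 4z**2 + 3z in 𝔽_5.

1

Write f(z) = z**5 + 3z**4 + 4z**2 + 3z.
Evaluate at each of the 5 elements of 𝔽_5:
f(0) = 0 → root; f(1) = 1; f(2) = 2; f(3) = 1; f(4) = 3.
Roots: {0}.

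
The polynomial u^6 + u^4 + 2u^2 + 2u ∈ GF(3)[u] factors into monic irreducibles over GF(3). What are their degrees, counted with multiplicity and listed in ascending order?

1, 1, 2, 2

Write g(u) = u^6 + u^4 + 2u^2 + 2u.
Roots in GF(3): g(0) = 0 → root; g(1) = 0 → root; g(2) = 2.
Linear factors from roots: (u), (u + 2).
Complete factorization: g(u) = (u)·(u + 2)·(u^2 + 2u + 2)^2.
Factor degrees with multiplicity: 1 + 1 + 2 + 2 = 6.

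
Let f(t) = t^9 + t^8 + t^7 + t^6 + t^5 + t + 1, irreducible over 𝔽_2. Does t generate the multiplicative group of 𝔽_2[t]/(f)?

|GF(2^9)^×| = 2^9 − 1 = 511. Prime factorization: 511 = 7·73.
f is primitive ⇔ t has order 511 in GF(2)[t]/(f), i.e. t^(511/q) ≠ 1 for each prime q | 511.
t^(73) mod f = t^7 + t^6 + t^3 + 1.
t^(7) mod f = t^7.
None equal 1, so t has full order 511; f is primitive.

Yes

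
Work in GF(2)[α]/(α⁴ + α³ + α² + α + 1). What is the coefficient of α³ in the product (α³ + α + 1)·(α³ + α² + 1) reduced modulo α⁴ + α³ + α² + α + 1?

0

Multiply in GF(2)[α]: (α³ + α + 1)·(α³ + α² + 1) = α⁶ + α⁵ + α⁴ + α³ + α² + α + 1.
Reduce using α⁴ ≡ α³ + α² + α + 1 (mod α⁴ + α³ + α² + α + 1).
Reduced: α + 1.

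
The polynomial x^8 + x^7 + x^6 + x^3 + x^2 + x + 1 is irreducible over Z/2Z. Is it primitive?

Write f(x) = x^8 + x^7 + x^6 + x^3 + x^2 + x + 1.
|GF(2^8)^×| = 2^8 − 1 = 255. Prime factorization: 255 = 3·5·17.
f is primitive ⇔ x has order 255 in GF(2)[x]/(f), i.e. x^(255/q) ≠ 1 for each prime q | 255.
x^(85) mod f = x^5 + x^4 + x^3 + x^2 + 1.
x^(51) mod f = x^6 + x^3.
x^(15) mod f = x^5 + x^4 + x^3 + x + 1.
None equal 1, so x has full order 255; f is primitive.

Yes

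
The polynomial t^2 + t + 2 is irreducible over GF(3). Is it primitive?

Write f(t) = t^2 + t + 2.
|GF(3^2)^×| = 3^2 − 1 = 8. Prime factorization: 8 = 2^3.
f is primitive ⇔ t has order 8 in GF(3)[t]/(f), i.e. t^(8/q) ≠ 1 for each prime q | 8.
t^(4) mod f = 2.
None equal 1, so t has full order 8; f is primitive.

Yes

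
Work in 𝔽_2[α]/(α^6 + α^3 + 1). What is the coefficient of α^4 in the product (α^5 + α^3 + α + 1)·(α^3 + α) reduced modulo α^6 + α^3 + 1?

0

Multiply in 𝔽_2[α]: (α^5 + α^3 + α + 1)·(α^3 + α) = α^8 + α^3 + α^2 + α.
Reduce using α^6 ≡ α^3 + 1 (mod α^6 + α^3 + 1).
Reduced: α^5 + α^3 + α.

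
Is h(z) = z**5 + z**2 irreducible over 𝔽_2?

Check for roots in 𝔽_2: h(0) = 0 → root; h(1) = 0 → root.
h(0) = 0, so (z) divides h(z); h is reducible.

No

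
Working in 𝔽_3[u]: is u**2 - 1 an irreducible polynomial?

No

Write m(u) = u**2 - 1.
Check for roots in 𝔽_3: m(0) = 2; m(1) = 0 → root; m(2) = 0 → root.
m(1) = 0, so (u − 1) divides m(u); m is reducible.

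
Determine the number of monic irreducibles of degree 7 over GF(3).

312

Gauss's count: N_{3}(7) = (1/7) Σ_{d|7} μ(7/d)·3^d.
Divisors of 7: 1, 7; μ(7/d) for each: -1, 1.
Σ = − 3^1 + 3^7 = 2184.
N = 2184/7 = 312.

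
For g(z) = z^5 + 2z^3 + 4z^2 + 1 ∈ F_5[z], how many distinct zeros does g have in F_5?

1

Evaluate at each of the 5 elements of F_5:
g(0) = 1; g(1) = 3; g(2) = 0 → root; g(3) = 4; g(4) = 2.
Roots: {2}.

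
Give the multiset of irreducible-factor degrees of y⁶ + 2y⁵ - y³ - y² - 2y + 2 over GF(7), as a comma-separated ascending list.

Write g(y) = y⁶ + 2y⁵ - y³ - y² - 2y + 2.
Complete factorization: g(y) = (y⁶ + 2y⁵ - y³ - y² - 2y + 2).
Factor degrees with multiplicity: 6 = 6.

6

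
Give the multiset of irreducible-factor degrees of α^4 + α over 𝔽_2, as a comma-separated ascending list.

Write g(α) = α^4 + α.
Roots in 𝔽_2: g(0) = 0 → root; g(1) = 0 → root.
Linear factors from roots: (α), (α + 1).
Complete factorization: g(α) = (α)·(α + 1)·(α^2 + α + 1).
Factor degrees with multiplicity: 1 + 1 + 2 = 4.

1, 1, 2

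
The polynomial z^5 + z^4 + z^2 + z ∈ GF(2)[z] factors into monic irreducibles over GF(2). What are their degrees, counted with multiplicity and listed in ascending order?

1, 1, 1, 2

Write h(z) = z^5 + z^4 + z^2 + z.
Roots in GF(2): h(0) = 0 → root; h(1) = 0 → root.
Linear factors from roots: (z), (z + 1).
Complete factorization: h(z) = (z)·(z + 1)^2·(z^2 + z + 1).
Factor degrees with multiplicity: 1 + 1 + 1 + 2 = 5.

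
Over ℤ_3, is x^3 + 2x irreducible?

No

Write m(x) = x^3 + 2x.
Check for roots in ℤ_3: m(0) = 0 → root; m(1) = 0 → root; m(2) = 0 → root.
m(0) = 0, so (x) divides m(x); m is reducible.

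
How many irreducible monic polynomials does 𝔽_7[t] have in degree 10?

The number of monic irreducibles of degree 10 over GF(7) is (1/10)·Σ_{d∣10} μ(10/d) 7^d.
Divisors of 10: 1, 2, 5, 10; μ(10/d) for each: 1, -1, -1, 1.
Σ = 7^1 − 7^2 − 7^5 + 7^10 = 282458400.
N = 282458400/10 = 28245840.

28245840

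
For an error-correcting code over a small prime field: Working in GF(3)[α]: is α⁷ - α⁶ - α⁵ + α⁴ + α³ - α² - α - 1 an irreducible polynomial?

Write f(α) = α⁷ - α⁶ - α⁵ + α⁴ + α³ - α² - α - 1.
Check for roots in GF(3): f(0) = 2; f(1) = 1; f(2) = 1.
No roots, so no linear factors.
Monic irreducibles of degree 2 over GF(3): α² + 1, α² + α - 1, α² - α - 1.
None of them divide f (all give nonzero remainder).
Degree-3 irreducible divisors: test the 8 monic irreducibles of degree 3 over GF(3).
None of them divide f (all give nonzero remainder).
No irreducible factor of degree ≤ 3 exists, so f is irreducible over GF(3).

Yes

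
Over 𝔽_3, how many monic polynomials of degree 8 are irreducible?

Gauss's count: N_{3}(8) = (1/8) Σ_{d|8} μ(8/d)·3^d.
Divisors of 8: 1, 2, 4, 8; μ(8/d) for each: 0, 0, -1, 1.
Σ = − 3^4 + 3^8 = 6480.
N = 6480/8 = 810.

810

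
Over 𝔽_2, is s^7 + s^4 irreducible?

Write P(s) = s^7 + s^4.
Check for roots in 𝔽_2: P(0) = 0 → root; P(1) = 0 → root.
P(0) = 0, so (s) divides P(s); P is reducible.

No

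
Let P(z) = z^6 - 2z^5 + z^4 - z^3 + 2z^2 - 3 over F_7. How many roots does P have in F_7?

0

Evaluate at each of the 7 elements of F_7:
P(0) = 4; P(1) = 5; P(2) = 6; P(3) = 4; P(4) = 1; P(5) = 3; P(6) = 4.
No element is a root.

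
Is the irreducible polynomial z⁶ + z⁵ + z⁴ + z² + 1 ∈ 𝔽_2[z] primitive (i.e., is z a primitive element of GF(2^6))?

Write f(z) = z⁶ + z⁵ + z⁴ + z² + 1.
|GF(2^6)^×| = 2^6 − 1 = 63. Prime factorization: 63 = 3^2·7.
f is primitive ⇔ z has order 63 in GF(2)[z]/(f), i.e. z^(63/q) ≠ 1 for each prime q | 63.
z^(21) mod f = 1
z^(9) mod f = z³ + 1.
Since z^(21) = 1, the order of z divides 21 < 63; not primitive.

No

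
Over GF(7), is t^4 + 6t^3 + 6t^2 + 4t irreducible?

No

Write g(t) = t^4 + 6t^3 + 6t^2 + 4t.
Check for roots in GF(7): g(0) = 0 → root; g(1) = 3; g(2) = 5; g(3) = 1; g(4) = 3; g(5) = 5; g(6) = 4.
g(0) = 0, so (t) divides g(t); g is reducible.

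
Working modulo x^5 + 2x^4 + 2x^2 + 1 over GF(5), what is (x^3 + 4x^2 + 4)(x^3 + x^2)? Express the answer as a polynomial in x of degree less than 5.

Multiply in GF(5)[x]: (x^3 + 4x^2 + 4)·(x^3 + x^2) = x^6 + 4x^4 + 4x^3 + 4x^2.
Reduce using x^5 ≡ 3x^4 + 3x^2 + 4 (mod x^5 + 2x^4 + 2x^2 + 1).
Reduced: 3x^4 + 2x^3 + 3x^2 + 4x + 2.

3x^4 + 2x^3 + 3x^2 + 4x + 2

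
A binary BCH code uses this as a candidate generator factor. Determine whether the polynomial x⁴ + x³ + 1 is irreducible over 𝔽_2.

Yes

Write g(x) = x⁴ + x³ + 1.
Check for roots in 𝔽_2: g(0) = 1; g(1) = 1.
No roots, so no linear factors.
Monic irreducibles of degree 2 over GF(2): x² + x + 1.
None of them divide g (all give nonzero remainder).
No irreducible factor of degree ≤ 2 exists, so g is irreducible over GF(2).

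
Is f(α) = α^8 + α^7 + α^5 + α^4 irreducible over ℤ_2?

Check for roots in ℤ_2: f(0) = 0 → root; f(1) = 0 → root.
f(0) = 0, so (α) divides f(α); f is reducible.

No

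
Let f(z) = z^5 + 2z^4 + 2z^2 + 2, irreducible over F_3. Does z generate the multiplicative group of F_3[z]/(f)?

|GF(3^5)^×| = 3^5 − 1 = 242. Prime factorization: 242 = 2·11^2.
f is primitive ⇔ z has order 242 in GF(3)[z]/(f), i.e. z^(242/q) ≠ 1 for each prime q | 242.
z^(121) mod f = 1
z^(22) mod f = z^4 + z^3 + 2z^2.
Since z^(121) = 1, the order of z divides 121 < 242; not primitive.

No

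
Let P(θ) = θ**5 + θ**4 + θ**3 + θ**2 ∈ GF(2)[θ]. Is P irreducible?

Check for roots in GF(2): P(0) = 0 → root; P(1) = 0 → root.
P(0) = 0, so (θ) divides P(θ); P is reducible.

No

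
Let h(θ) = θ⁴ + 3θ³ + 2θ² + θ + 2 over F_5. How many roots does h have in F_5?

Evaluate at each of the 5 elements of F_5:
h(0) = 2; h(1) = 4; h(2) = 2; h(3) = 0 → root; h(4) = 1.
Roots: {3}.

1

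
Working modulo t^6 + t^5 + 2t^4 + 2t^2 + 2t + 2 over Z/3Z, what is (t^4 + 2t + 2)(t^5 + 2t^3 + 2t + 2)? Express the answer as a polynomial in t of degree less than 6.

Multiply in Z/3Z[t]: (t^4 + 2t + 2)·(t^5 + 2t^3 + 2t + 2) = t^9 + 2t^7 + 2t^6 + t^5 + t^3 + t^2 + 2t + 1.
Reduce using t^6 ≡ 2t^5 + t^4 + t^2 + t + 1 (mod t^6 + t^5 + 2t^4 + 2t^2 + 2t + 2).
Reduced: 2t^3 + t^2 + 1.

2t^3 + t^2 + 1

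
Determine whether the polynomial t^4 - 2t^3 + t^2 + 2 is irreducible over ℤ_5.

Yes

Write g(t) = t^4 - 2t^3 + t^2 + 2.
Check for roots in ℤ_5: g(0) = 2; g(1) = 2; g(2) = 1; g(3) = 3; g(4) = 1.
No roots, so no linear factors.
Degree-2 irreducible divisors: test the 10 monic irreducibles of degree 2 over GF(5).
None of them divide g (all give nonzero remainder).
No irreducible factor of degree ≤ 2 exists, so g is irreducible over GF(5).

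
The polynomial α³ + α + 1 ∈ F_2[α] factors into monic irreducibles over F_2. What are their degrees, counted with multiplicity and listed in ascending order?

3

Write g(α) = α³ + α + 1.
Roots in F_2: g(0) = 1; g(1) = 1.
Complete factorization: g(α) = (α³ + α + 1).
Factor degrees with multiplicity: 3 = 3.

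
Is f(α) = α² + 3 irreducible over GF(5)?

Check for roots in GF(5): f(0) = 3; f(1) = 4; f(2) = 2; f(3) = 2; f(4) = 4.
No roots. A degree-2 polynomial over a field with no linear factor is irreducible.

Yes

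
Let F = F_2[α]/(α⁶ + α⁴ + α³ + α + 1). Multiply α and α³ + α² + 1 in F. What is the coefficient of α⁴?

1

Multiply in F_2[α]: (α)·(α³ + α² + 1) = α⁴ + α³ + α.
Reduced: α⁴ + α³ + α.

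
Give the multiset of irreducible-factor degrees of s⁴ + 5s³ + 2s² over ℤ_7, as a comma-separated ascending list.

1, 1, 2

Write f(s) = s⁴ + 5s³ + 2s².
Linear factors from roots: (s).
Complete factorization: f(s) = (s)^2·(s² + 5s + 2).
Factor degrees with multiplicity: 1 + 1 + 2 = 4.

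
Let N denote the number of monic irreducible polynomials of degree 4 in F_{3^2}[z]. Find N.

x^(9^4) − x is the product of all monic irreducibles of degree dividing 4; Möbius inversion gives N = (1/4) Σ μ(4/d)·9^d.
Divisors of 4: 1, 2, 4; μ(4/d) for each: 0, -1, 1.
Σ = − 9^2 + 9^4 = 6480.
N = 6480/4 = 1620.

1620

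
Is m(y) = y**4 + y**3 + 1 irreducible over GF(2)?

Yes

Check for roots in GF(2): m(0) = 1; m(1) = 1.
No roots, so no linear factors.
Monic irreducibles of degree 2 over GF(2): y**2 + y + 1.
None of them divide m (all give nonzero remainder).
No irreducible factor of degree ≤ 2 exists, so m is irreducible over GF(2).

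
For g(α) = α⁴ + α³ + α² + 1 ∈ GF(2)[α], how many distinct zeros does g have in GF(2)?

Evaluate at each of the 2 elements of GF(2):
g(0) = 1; g(1) = 0 → root.
Roots: {1}.

1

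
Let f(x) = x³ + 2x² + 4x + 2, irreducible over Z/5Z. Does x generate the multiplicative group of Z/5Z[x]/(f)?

|GF(5^3)^×| = 5^3 − 1 = 124. Prime factorization: 124 = 2^2·31.
f is primitive ⇔ x has order 124 in GF(5)[x]/(f), i.e. x^(124/q) ≠ 1 for each prime q | 124.
x^(62) mod f = 4.
x^(4) mod f = x + 4.
None equal 1, so x has full order 124; f is primitive.

Yes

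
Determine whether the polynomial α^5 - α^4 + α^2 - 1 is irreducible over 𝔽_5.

Write h(α) = α^5 - α^4 + α^2 - 1.
Check for roots in 𝔽_5: h(0) = 4; h(1) = 0 → root; h(2) = 4; h(3) = 0 → root; h(4) = 3.
h(1) = 0, so (α − 1) divides h(α); h is reducible.

No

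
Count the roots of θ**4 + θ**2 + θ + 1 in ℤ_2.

1

Write f(θ) = θ**4 + θ**2 + θ + 1.
Evaluate at each of the 2 elements of ℤ_2:
f(0) = 1; f(1) = 0 → root.
Roots: {1}.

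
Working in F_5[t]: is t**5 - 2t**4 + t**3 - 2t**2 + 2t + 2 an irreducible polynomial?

Write g(t) = t**5 - 2t**4 + t**3 - 2t**2 + 2t + 2.
Check for roots in F_5: g(0) = 2; g(1) = 2; g(2) = 1; g(3) = 3; g(4) = 4.
No roots, so no linear factors.
Degree-2 irreducible divisors: test the 10 monic irreducibles of degree 2 over GF(5).
None of them divide g (all give nonzero remainder).
No irreducible factor of degree ≤ 2 exists, so g is irreducible over GF(5).

Yes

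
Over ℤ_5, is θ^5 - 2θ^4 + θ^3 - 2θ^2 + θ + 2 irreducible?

No

Write h(θ) = θ^5 - 2θ^4 + θ^3 - 2θ^2 + θ + 2.
Check for roots in ℤ_5: h(0) = 2; h(1) = 1; h(2) = 4; h(3) = 0 → root; h(4) = 0 → root.
h(3) = 0, so (θ − 3) divides h(θ); h is reducible.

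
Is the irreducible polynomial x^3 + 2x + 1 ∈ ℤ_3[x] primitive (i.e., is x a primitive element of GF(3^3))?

Yes

Write f(x) = x^3 + 2x + 1.
|GF(3^3)^×| = 3^3 − 1 = 26. Prime factorization: 26 = 2·13.
f is primitive ⇔ x has order 26 in GF(3)[x]/(f), i.e. x^(26/q) ≠ 1 for each prime q | 26.
x^(13) mod f = 2.
x^(2) mod f = x^2.
None equal 1, so x has full order 26; f is primitive.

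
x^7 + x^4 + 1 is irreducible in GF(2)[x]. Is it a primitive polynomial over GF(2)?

Yes

Write f(x) = x^7 + x^4 + 1.
|GF(2^7)^×| = 2^7 − 1 = 127. Prime factorization: 127 = 127.
f is primitive ⇔ x has order 127 in GF(2)[x]/(f), i.e. x^(127/q) ≠ 1 for each prime q | 127.
x^(1) mod f = x.
None equal 1, so x has full order 127; f is primitive.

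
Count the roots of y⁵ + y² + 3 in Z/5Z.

Write P(y) = y⁵ + y² + 3.
Evaluate at each of the 5 elements of Z/5Z:
P(0) = 3; P(1) = 0 → root; P(2) = 4; P(3) = 0 → root; P(4) = 3.
Roots: {1, 3}.

2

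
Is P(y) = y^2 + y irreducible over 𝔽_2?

Check for roots in 𝔽_2: P(0) = 0 → root; P(1) = 0 → root.
P(0) = 0, so (y) divides P(y); P is reducible.

No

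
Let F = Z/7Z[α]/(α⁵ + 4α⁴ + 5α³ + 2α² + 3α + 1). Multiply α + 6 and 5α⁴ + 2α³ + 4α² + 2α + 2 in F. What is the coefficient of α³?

Multiply in Z/7Z[α]: (α + 6)·(5α⁴ + 2α³ + 4α² + 2α + 2) = 5α⁵ + 4α⁴ + 2α³ + 5α² + 5.
Reduce using α⁵ ≡ 3α⁴ + 2α³ + 5α² + 4α + 6 (mod α⁵ + 4α⁴ + 5α³ + 2α² + 3α + 1).
Reduced: 5α⁴ + 5α³ + 2α² + 6α.

5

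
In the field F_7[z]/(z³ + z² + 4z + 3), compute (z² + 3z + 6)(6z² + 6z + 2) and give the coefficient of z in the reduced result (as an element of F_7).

Multiply in F_7[z]: (z² + 3z + 6)·(6z² + 6z + 2) = 6z⁴ + 3z³ + 5.
Reduce using z³ ≡ 6z² + 3z + 4 (mod z³ + z² + 4z + 3).
Reduced: z.

1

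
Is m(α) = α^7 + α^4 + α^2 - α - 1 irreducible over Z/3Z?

Check for roots in Z/3Z: m(0) = 2; m(1) = 1; m(2) = 1.
No roots, so no linear factors.
Monic irreducibles of degree 2 over GF(3): α^2 + 1, α^2 + α - 1, α^2 - α - 1.
None of them divide m (all give nonzero remainder).
Degree-3 irreducible divisors: test the 8 monic irreducibles of degree 3 over GF(3).
None of them divide m (all give nonzero remainder).
No irreducible factor of degree ≤ 3 exists, so m is irreducible over GF(3).

Yes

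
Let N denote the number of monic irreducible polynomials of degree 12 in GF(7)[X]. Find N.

The number of monic irreducibles of degree 12 over GF(7) is (1/12)·Σ_{d∣12} μ(12/d) 7^d.
Divisors of 12: 1, 2, 3, 4, 6, 12; μ(12/d) for each: 0, 1, 0, -1, -1, 1.
Σ = 7^2 − 7^4 − 7^6 + 7^12 = 13841167200.
N = 13841167200/12 = 1153430600.

1153430600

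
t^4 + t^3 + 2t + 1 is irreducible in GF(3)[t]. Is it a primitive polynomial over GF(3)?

No

Write f(t) = t^4 + t^3 + 2t + 1.
|GF(3^4)^×| = 3^4 − 1 = 80. Prime factorization: 80 = 2^4·5.
f is primitive ⇔ t has order 80 in GF(3)[t]/(f), i.e. t^(80/q) ≠ 1 for each prime q | 80.
t^(40) mod f = 1
t^(16) mod f = 2t^2 + t + 1.
Since t^(40) = 1, the order of t divides 40 < 80; not primitive.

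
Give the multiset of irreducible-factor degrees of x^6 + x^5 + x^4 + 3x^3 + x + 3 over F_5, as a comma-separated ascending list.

1, 1, 1, 1, 1, 1

Write f(x) = x^6 + x^5 + x^4 + 3x^3 + x + 3.
Roots in F_5: f(0) = 3; f(1) = 0 → root; f(2) = 1; f(3) = 0 → root; f(4) = 0 → root.
Linear factors from roots: (x + 4), (x + 2), (x + 1).
Complete factorization: f(x) = (x + 2)·(x + 1)^2·(x + 4)^3.
Factor degrees with multiplicity: 1 + 1 + 1 + 1 + 1 + 1 = 6.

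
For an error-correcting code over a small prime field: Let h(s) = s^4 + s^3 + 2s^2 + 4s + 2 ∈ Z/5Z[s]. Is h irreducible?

No

Check for roots in Z/5Z: h(0) = 2; h(1) = 0 → root; h(2) = 2; h(3) = 0 → root; h(4) = 0 → root.
h(1) = 0, so (s − 1) divides h(s); h is reducible.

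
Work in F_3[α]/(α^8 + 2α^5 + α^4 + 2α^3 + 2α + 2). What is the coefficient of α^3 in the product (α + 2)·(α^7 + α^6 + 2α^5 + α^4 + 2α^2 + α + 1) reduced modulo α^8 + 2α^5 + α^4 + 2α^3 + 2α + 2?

0

Multiply in F_3[α]: (α + 2)·(α^7 + α^6 + 2α^5 + α^4 + 2α^2 + α + 1) = α^8 + α^6 + 2α^5 + 2α^4 + 2α^3 + 2α^2 + 2.
Reduce using α^8 ≡ α^5 + 2α^4 + α^3 + α + 1 (mod α^8 + 2α^5 + α^4 + 2α^3 + 2α + 2).
Reduced: α^6 + α^4 + 2α^2 + α.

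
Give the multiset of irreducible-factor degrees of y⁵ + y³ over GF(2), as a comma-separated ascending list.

Write h(y) = y⁵ + y³.
Roots in GF(2): h(0) = 0 → root; h(1) = 0 → root.
Linear factors from roots: (y), (y + 1).
Complete factorization: h(y) = (y + 1)^2·(y)^3.
Factor degrees with multiplicity: 1 + 1 + 1 + 1 + 1 = 5.

1, 1, 1, 1, 1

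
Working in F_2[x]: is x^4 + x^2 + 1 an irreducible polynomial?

Write g(x) = x^4 + x^2 + 1.
Check for roots in F_2: g(0) = 1; g(1) = 1.
No roots, so no linear factors.
Monic irreducibles of degree 2 over GF(2): x^2 + x + 1.
x^2 + x + 1 divides g: g(x) = (x^2 + x + 1)·(x^2 + x + 1).

No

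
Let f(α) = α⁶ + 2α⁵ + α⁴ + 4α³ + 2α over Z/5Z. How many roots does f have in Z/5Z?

4

Evaluate at each of the 5 elements of Z/5Z:
f(0) = 0 → root; f(1) = 0 → root; f(2) = 0 → root; f(3) = 0 → root; f(4) = 4.
Roots: {0, 1, 2, 3}.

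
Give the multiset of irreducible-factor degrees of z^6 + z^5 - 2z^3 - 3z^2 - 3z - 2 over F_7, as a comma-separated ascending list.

Write g(z) = z^6 + z^5 - 2z^3 - 3z^2 - 3z - 2.
Linear factors from roots: (z + 1).
Complete factorization: g(z) = (z + 1)·(z^2 + 1)·(z^3 - z - 2).
Factor degrees with multiplicity: 1 + 2 + 3 = 6.

1, 2, 3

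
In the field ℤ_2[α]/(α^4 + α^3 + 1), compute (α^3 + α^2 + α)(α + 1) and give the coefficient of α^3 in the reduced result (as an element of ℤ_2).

Multiply in ℤ_2[α]: (α^3 + α^2 + α)·(α + 1) = α^4 + α.
Reduce using α^4 ≡ α^3 + 1 (mod α^4 + α^3 + 1).
Reduced: α^3 + α + 1.

1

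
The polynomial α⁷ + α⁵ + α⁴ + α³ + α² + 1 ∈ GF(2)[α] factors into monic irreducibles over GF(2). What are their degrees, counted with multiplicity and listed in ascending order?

Write g(α) = α⁷ + α⁵ + α⁴ + α³ + α² + 1.
Roots in GF(2): g(0) = 1; g(1) = 0 → root.
Linear factors from roots: (α + 1).
Complete factorization: g(α) = (α + 1)·(α² + α + 1)^3.
Factor degrees with multiplicity: 1 + 2 + 2 + 2 = 7.

1, 2, 2, 2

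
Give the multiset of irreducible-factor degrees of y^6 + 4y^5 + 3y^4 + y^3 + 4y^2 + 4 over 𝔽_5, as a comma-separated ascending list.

Write h(y) = y^6 + 4y^5 + 3y^4 + y^3 + 4y^2 + 4.
Roots in 𝔽_5: h(0) = 4; h(1) = 2; h(2) = 3; h(3) = 1; h(4) = 2.
Complete factorization: h(y) = (y^6 + 4y^5 + 3y^4 + y^3 + 4y^2 + 4).
Factor degrees with multiplicity: 6 = 6.

6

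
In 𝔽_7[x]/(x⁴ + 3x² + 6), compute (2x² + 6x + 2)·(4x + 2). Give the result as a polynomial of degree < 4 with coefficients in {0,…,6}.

Multiply in 𝔽_7[x]: (2x² + 6x + 2)·(4x + 2) = x³ + 6x + 4.
Reduced: x³ + 6x + 4.

x^3 + 6x + 4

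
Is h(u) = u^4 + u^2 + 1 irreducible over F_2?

Check for roots in F_2: h(0) = 1; h(1) = 1.
No roots, so no linear factors.
Monic irreducibles of degree 2 over GF(2): u^2 + u + 1.
u^2 + u + 1 divides h: h(u) = (u^2 + u + 1)·(u^2 + u + 1).

No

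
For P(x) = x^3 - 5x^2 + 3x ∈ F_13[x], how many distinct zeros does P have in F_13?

Evaluate at each of the 13 elements of F_13:
P(0) = 0 → root; P(1) = 12; P(2) = 7; P(3) = 4; P(4) = 9; P(5) = 2; P(6) = 2; P(7) = 2; P(8) = 8; P(9) = 0 → root; P(10) = 10; P(11) = 5; P(12) = 4.
Roots: {0, 9}.

2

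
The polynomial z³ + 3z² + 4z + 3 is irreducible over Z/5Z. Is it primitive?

Write f(z) = z³ + 3z² + 4z + 3.
|GF(5^3)^×| = 5^3 − 1 = 124. Prime factorization: 124 = 2^2·31.
f is primitive ⇔ z has order 124 in GF(5)[z]/(f), i.e. z^(124/q) ≠ 1 for each prime q | 124.
z^(62) mod f = 4.
z^(4) mod f = 4z + 4.
None equal 1, so z has full order 124; f is primitive.

Yes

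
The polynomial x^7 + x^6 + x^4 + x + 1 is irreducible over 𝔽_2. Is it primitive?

Yes

Write f(x) = x^7 + x^6 + x^4 + x + 1.
|GF(2^7)^×| = 2^7 − 1 = 127. Prime factorization: 127 = 127.
f is primitive ⇔ x has order 127 in GF(2)[x]/(f), i.e. x^(127/q) ≠ 1 for each prime q | 127.
x^(1) mod f = x.
None equal 1, so x has full order 127; f is primitive.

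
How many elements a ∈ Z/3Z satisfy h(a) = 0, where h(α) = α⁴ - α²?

3

Evaluate at each of the 3 elements of Z/3Z:
h(0) = 0 → root; h(1) = 0 → root; h(2) = 0 → root.
Roots: {0, 1, 2}.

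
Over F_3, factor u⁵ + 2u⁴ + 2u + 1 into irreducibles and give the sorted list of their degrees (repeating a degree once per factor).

1, 1, 1, 2

Write f(u) = u⁵ + 2u⁴ + 2u + 1.
Roots in F_3: f(0) = 1; f(1) = 0 → root; f(2) = 0 → root.
Linear factors from roots: (u + 2), (u + 1).
Complete factorization: f(u) = (u + 1)·(u + 2)^2·(u² + 1).
Factor degrees with multiplicity: 1 + 1 + 1 + 2 = 5.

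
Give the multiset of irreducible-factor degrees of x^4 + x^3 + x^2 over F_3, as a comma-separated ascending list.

Write g(x) = x^4 + x^3 + x^2.
Roots in F_3: g(0) = 0 → root; g(1) = 0 → root; g(2) = 1.
Linear factors from roots: (x), (x + 2).
Complete factorization: g(x) = (x)^2·(x + 2)^2.
Factor degrees with multiplicity: 1 + 1 + 1 + 1 = 4.

1, 1, 1, 1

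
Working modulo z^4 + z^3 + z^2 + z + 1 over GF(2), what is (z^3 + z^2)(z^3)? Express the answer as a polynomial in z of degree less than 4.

Multiply in GF(2)[z]: (z^3 + z^2)·(z^3) = z^6 + z^5.
Reduce using z^4 ≡ z^3 + z^2 + z + 1 (mod z^4 + z^3 + z^2 + z + 1).
Reduced: z + 1.

z + 1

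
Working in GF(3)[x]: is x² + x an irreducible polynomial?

Write P(x) = x² + x.
Check for roots in GF(3): P(0) = 0 → root; P(1) = 2; P(2) = 0 → root.
P(0) = 0, so (x) divides P(x); P is reducible.

No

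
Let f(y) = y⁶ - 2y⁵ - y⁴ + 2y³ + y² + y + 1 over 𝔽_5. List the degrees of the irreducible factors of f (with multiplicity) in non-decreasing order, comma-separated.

Roots in 𝔽_5: f(0) = 1; f(1) = 3; f(2) = 2; f(3) = 4; f(4) = 1.
Complete factorization: f(y) = (y⁶ - 2y⁵ - y⁴ + 2y³ + y² + y + 1).
Factor degrees with multiplicity: 6 = 6.

6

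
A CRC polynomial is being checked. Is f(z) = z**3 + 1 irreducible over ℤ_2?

Check for roots in ℤ_2: f(0) = 1; f(1) = 0 → root.
f(1) = 0, so (z − 1) divides f(z); f is reducible.

No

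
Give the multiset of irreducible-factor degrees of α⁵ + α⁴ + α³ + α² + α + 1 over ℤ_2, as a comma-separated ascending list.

Write g(α) = α⁵ + α⁴ + α³ + α² + α + 1.
Roots in ℤ_2: g(0) = 1; g(1) = 0 → root.
Linear factors from roots: (α + 1).
Complete factorization: g(α) = (α + 1)·(α² + α + 1)^2.
Factor degrees with multiplicity: 1 + 2 + 2 = 5.

1, 2, 2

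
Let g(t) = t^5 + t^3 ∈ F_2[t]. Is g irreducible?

No

Check for roots in F_2: g(0) = 0 → root; g(1) = 0 → root.
g(0) = 0, so (t) divides g(t); g is reducible.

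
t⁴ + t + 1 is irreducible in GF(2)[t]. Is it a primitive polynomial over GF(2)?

Yes

Write f(t) = t⁴ + t + 1.
|GF(2^4)^×| = 2^4 − 1 = 15. Prime factorization: 15 = 3·5.
f is primitive ⇔ t has order 15 in GF(2)[t]/(f), i.e. t^(15/q) ≠ 1 for each prime q | 15.
t^(5) mod f = t² + t.
t^(3) mod f = t³.
None equal 1, so t has full order 15; f is primitive.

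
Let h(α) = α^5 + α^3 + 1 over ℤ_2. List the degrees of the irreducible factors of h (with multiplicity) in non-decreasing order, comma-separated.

5

Roots in ℤ_2: h(0) = 1; h(1) = 1.
Complete factorization: h(α) = (α^5 + α^3 + 1).
Factor degrees with multiplicity: 5 = 5.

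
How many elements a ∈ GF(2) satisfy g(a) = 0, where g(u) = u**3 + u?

Evaluate at each of the 2 elements of GF(2):
g(0) = 0 → root; g(1) = 0 → root.
Roots: {0, 1}.

2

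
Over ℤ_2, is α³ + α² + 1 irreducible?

Write f(α) = α³ + α² + 1.
Check for roots in ℤ_2: f(0) = 1; f(1) = 1.
No roots. A degree-3 polynomial over a field with no linear factor is irreducible.

Yes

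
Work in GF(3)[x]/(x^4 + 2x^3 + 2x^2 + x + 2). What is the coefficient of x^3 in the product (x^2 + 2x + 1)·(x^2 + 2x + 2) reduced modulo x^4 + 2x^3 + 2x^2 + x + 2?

2

Multiply in GF(3)[x]: (x^2 + 2x + 1)·(x^2 + 2x + 2) = x^4 + x^3 + x^2 + 2.
Reduce using x^4 ≡ x^3 + x^2 + 2x + 1 (mod x^4 + 2x^3 + 2x^2 + x + 2).
Reduced: 2x^3 + 2x^2 + 2x.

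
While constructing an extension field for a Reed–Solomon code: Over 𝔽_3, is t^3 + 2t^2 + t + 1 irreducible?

Yes

Write P(t) = t^3 + 2t^2 + t + 1.
Check for roots in 𝔽_3: P(0) = 1; P(1) = 2; P(2) = 1.
No roots. A degree-3 polynomial over a field with no linear factor is irreducible.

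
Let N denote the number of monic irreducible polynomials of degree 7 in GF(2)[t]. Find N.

18

By the necklace-counting formula, N_2(7) = (1/7) Σ_{d|7} μ(7/d)·2^d.
Divisors of 7: 1, 7; μ(7/d) for each: -1, 1.
Σ = − 2^1 + 2^7 = 126.
N = 126/7 = 18.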